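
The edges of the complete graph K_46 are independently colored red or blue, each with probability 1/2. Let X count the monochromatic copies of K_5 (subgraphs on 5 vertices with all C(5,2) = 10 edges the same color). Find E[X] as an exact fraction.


Let X = Σ_S X_S over the C(46, 5) = 1370754 subsets S of size 5, where X_S = 1 if the K_5 on S is monochromatic.
For a fixed S, the K_5 on S has C(5, 2) = 10 edges. P[all 10 edges red] = (1/2)^10, and likewise for blue, so P[monochromatic] = 2·(1/2)^10 = 2^{1 − 10} = 1/512.
Summing: E[X] = C(46, 5) · 2^{1 − 10} = 1370754 · 1/512 = 685377/256.
Numerically: E[X] ≈ 2677.253906.

E[X] = C(46,5)·2^(1−C(5,2)) = 685377/256 ≈ 2677.253906.


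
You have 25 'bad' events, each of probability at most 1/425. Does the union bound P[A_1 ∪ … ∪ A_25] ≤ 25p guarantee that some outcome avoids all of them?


Union bound: P[∪_{i=1}^{25} A_i] ≤ Σ_i P[A_i] ≤ 25·p = 25·(1/425) = 1/17.
Numerically: 1/17 ≈ 0.0588.
Is 1/17 < 1? YES.
Since P[∪ A_i] ≤ 1/17 < 1, the complement has P[∩ A_i^c] ≥ 1 − 1/17 = 16/17 > 0, so some outcome avoids every A_i.

25·p = 1/17 ≈ 0.0588; existence CERTIFIED by the union bound.


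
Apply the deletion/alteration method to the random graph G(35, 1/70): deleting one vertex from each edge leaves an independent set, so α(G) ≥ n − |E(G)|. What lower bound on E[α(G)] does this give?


E[|E(G)|] = C(35, 2)·p = 595 · (1/70) = 17/2.
E[α(G)] ≥ n − E[|E(G)|] = 35 − 17/2 = 53/2.
Numerically: ≈ 26.50000.
(This is only a lower bound; the true E[α(G)] may be larger.)

E[α(G)] ≥ 53/2 ≈ 26.50000.


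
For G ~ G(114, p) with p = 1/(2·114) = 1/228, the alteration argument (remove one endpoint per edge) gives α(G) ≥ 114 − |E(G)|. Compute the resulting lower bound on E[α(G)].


E[|E(G)|] = C(114, 2)·p = 6441 · (1/228) = 113/4.
E[α(G)] ≥ n − E[|E(G)|] = 114 − 113/4 = 343/4.
Numerically: ≈ 85.7500.
(This is only a lower bound; the true E[α(G)] may be larger.)

E[α(G)] ≥ 343/4 ≈ 85.7500.


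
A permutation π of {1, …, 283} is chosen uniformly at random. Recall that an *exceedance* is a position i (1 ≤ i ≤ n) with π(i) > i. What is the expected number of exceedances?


Write X = Σ_{i=1}^{283} X_i, where X_i = 1_{π(i) > i}.
For each fixed i, π(i) is uniform over {1, …, 283} (marginal of a uniform permutation), so P[π(i) > i] = (n − i)/n. Summing: Σ_{i=1}^{283} (n − i)/n = (0 + 1 + … + 282)/283 = 283(283 − 1)/(2·283) = (283 − 1)/2.
Hence E[X] = Σ_{i=1}^{283} (283 − i)/283 = 141 ≈ 141.000000.

E[X] = 141 = 141.000000.


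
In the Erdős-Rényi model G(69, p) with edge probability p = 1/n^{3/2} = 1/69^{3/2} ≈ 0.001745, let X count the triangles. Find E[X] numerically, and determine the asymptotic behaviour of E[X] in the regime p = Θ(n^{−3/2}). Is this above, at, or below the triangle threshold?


Number of potential triangles: C(69, 3) = 52394.
Each occurs with probability p³ ≈ (0.001745)³ ≈ 5.311034e-09.
By linearity: E[X] = C(69, 3)·p³ ≈ 52394 · 5.311034e-09 ≈ 0.0003.
Since α = 3/2 > 1, p = c/n^{3/2} = o(1/n) is below the triangle threshold p ~ 1/n. Asymptotically E[X] ~ (c³/6)·n^{3(1−α)} = (1³/6)·n^{-1.5} → 0, so by Markov's inequality G has no triangles w.h.p.

E[X] ≈ 0.0003; in regime p = Θ(1/n^{3/2}) E[X] tends to 0 (below the triangle threshold p ~ 1/n).


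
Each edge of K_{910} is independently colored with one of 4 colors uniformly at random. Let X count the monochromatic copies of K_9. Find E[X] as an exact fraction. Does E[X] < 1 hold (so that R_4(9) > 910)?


E[X] = C(910, 9) · 4^{1 − 36} = 1133378248346922788210 · 4^{−35} = 1133378248346922788210/1180591620717411303424.
As a reduced fraction: E[X] = 566689124173461394105/590295810358705651712 ≈ 0.960009.
Is E[X] < 1? YES.
Since E[X] < 1, there exists a 4-coloring of K_{910} with no monochromatic K_9; hence R_4(9) > 910.

E[X] = 566689124173461394105/590295810358705651712 ≈ 0.960009; E[X] < 1, so R_4(9) > 910.


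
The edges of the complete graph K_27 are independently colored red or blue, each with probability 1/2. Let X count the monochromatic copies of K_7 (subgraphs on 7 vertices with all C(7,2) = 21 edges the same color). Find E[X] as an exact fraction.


Let X = Σ_S X_S over the C(27, 7) = 888030 subsets S of size 7, where X_S = 1 if the K_7 on S is monochromatic.
For a fixed S, the K_7 on S has C(7, 2) = 21 edges. P[all 21 edges red] = (1/2)^21, and likewise for blue, so P[monochromatic] = 2·(1/2)^21 = 2^{1 − 21} = 1/1048576.
Summing: E[X] = C(27, 7) · 2^{1 − 21} = 888030 · 1/1048576 = 444015/524288.
Numerically: E[X] ≈ 0.846891.

E[X] = C(27,7)·2^(1−C(7,2)) = 444015/524288 ≈ 0.846891.


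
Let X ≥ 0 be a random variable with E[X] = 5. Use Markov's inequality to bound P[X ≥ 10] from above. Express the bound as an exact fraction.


μ = E[X] = 5, a = 10.
Markov: P[X ≥ 10] ≤ μ/a = (5)/10 = 1/2.
Numerically: ≈ 0.50000.
(Since a = 10 > μ = 5.00000, the bound 1/2 is < 1 and informative.)

P[X ≥ 10] ≤ 1/2 ≈ 0.50000.


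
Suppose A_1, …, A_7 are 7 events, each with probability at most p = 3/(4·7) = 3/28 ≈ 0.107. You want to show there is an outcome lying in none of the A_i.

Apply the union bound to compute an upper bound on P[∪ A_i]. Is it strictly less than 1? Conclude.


Union bound: P[∪_{i=1}^{7} A_i] ≤ Σ_i P[A_i] ≤ 7·p = 7·(3/28) = 3/4.
Numerically: 3/4 ≈ 0.750.
Is 3/4 < 1? YES.
Since P[∪ A_i] ≤ 3/4 < 1, the complement has P[∩ A_i^c] ≥ 1 − 3/4 = 1/4 > 0, so some outcome avoids every A_i.

7·p = 3/4 ≈ 0.750; existence CERTIFIED by the union bound.


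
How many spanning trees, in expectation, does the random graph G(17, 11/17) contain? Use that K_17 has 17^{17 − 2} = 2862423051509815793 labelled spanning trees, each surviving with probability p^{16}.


K_17 has 17^{17 − 2} = 2862423051509815793 labelled spanning trees.
For each such spanning tree H, let X_H = 1 if all 16 edges of H are present in G. Then P[X_H = 1] = p^{16} = (11/17)^{16} = 45949729863572161/48661191875666868481.
By linearity of expectation: E[X] = Σ_H E[X_H] = 2862423051509815793 · p^{16} = 2862423051509815793 · 45949729863572161/48661191875666868481 = 45949729863572161/17.
Numerically: E[X] ≈ 2.70293e+15.

E[X] = 2862423051509815793 · (11/17)^{16} = 45949729863572161/17 ≈ 2.70293e+15.


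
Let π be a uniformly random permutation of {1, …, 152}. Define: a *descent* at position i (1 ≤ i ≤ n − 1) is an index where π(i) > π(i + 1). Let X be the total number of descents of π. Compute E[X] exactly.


Write X = Σ X_I over i = 1, …, 151, with X_I the indicator of one descent.
There are 151 indicators.
For each fixed i, the pair (π(i), π(i+1)) is a uniformly random ordered pair of distinct values from {1, …, 152}; by symmetry P[π(i) > π(i+1)] = 1/2.
By linearity: E[X] = 151 · (1/2) = (152 − 1) · (1/2) = 151/2 ≈ 75.5000.

E[X] = 151/2 = 75.5000.


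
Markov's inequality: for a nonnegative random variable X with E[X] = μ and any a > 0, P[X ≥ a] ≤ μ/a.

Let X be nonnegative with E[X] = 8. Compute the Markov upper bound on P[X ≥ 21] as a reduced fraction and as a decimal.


μ = E[X] = 8, a = 21.
Markov: P[X ≥ 21] ≤ μ/a = (8)/21 = 8/21.
Numerically: ≈ 0.38095.
(Since a = 21 > μ = 8.00000, the bound 8/21 is < 1 and informative.)

P[X ≥ 21] ≤ 8/21 ≈ 0.38095.


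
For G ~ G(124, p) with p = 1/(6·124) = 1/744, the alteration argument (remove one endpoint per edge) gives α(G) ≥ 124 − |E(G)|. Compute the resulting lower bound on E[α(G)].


E[|E(G)|] = C(124, 2)·p = 7626 · (1/744) = 41/4.
E[α(G)] ≥ n − E[|E(G)|] = 124 − 41/4 = 455/4.
Numerically: ≈ 113.750.
(This is only a lower bound; the true E[α(G)] may be larger.)

E[α(G)] ≥ 455/4 ≈ 113.750.


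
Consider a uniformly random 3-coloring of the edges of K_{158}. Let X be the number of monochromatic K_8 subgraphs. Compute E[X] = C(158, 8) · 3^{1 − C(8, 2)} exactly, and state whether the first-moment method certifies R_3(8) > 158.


E[X] = C(158, 8) · 3^{1 − 28} = 8044984271181 · 3^{−27} = 8044984271181/7625597484987.
As a reduced fraction: E[X] = 2681661423727/2541865828329 ≈ 1.055.
Is E[X] < 1? NO.
Since E[X] ≥ 1, the first-moment bound is inconclusive at n = 158; it does NOT by itself certify R_3(8) > 158.

E[X] = 2681661423727/2541865828329 ≈ 1.055; E[X] ≥ 1; first-moment method inconclusive here.


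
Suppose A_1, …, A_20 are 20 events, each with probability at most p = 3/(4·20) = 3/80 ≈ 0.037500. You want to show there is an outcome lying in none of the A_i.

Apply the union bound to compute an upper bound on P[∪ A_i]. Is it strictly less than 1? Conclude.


Union bound: P[∪_{i=1}^{20} A_i] ≤ Σ_i P[A_i] ≤ 20·p = 20·(3/80) = 3/4.
Numerically: 3/4 ≈ 0.750000.
Is 3/4 < 1? YES.
Since P[∪ A_i] ≤ 3/4 < 1, the complement has P[∩ A_i^c] ≥ 1 − 3/4 = 1/4 > 0, so some outcome avoids every A_i.

20·p = 3/4 ≈ 0.750000; existence CERTIFIED by the union bound.


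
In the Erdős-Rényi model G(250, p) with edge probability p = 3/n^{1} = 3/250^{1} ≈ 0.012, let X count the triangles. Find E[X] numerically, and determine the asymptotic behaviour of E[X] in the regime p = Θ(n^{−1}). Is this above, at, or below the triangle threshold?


Number of potential triangles: C(250, 3) = 2573000.
Each occurs with probability p³ ≈ (0.012)³ ≈ 1.7280000e-06.
By linearity: E[X] = C(250, 3)·p³ ≈ 2573000 · 1.7280000e-06 ≈ 4.44614.
Here α = 1, so p = 3/n is exactly at the triangle threshold p ~ 1/n. Asymptotically E[X] → c³/6 = 3³/6 = 9/2 ≈ 4.50000, a bounded constant. In this regime the triangle count is asymptotically Poisson(c³/6).

E[X] ≈ 4.44614; in regime p = Θ(1/n^{1}) E[X] stays bounded (at the triangle threshold p ~ 1/n).


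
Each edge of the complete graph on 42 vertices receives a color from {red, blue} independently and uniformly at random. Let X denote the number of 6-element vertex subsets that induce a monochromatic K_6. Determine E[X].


Let X = Σ_S X_S over the C(42, 6) = 5245786 subsets S of size 6, where X_S = 1 if the K_6 on S is monochromatic.
For a fixed S, the K_6 on S has C(6, 2) = 15 edges. P[all 15 edges red] = (1/2)^15, and likewise for blue, so P[monochromatic] = 2·(1/2)^15 = 2^{1 − 15} = 1/16384.
By linearity: E[X] = C(42, 6) · 2^{1 − 15} = 5245786 · 1/16384 = 2622893/8192.
Numerically: E[X] ≈ 320.17737.

E[X] = C(42,6)·2^(1−C(6,2)) = 2622893/8192 ≈ 320.17737.


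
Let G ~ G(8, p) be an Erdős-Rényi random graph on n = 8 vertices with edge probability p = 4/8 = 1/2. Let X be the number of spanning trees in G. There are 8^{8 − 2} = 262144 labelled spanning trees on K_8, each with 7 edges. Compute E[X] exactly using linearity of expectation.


K_8 has 8^{8 − 2} = 262144 labelled spanning trees.
For each such spanning tree H, let X_H = 1 if all 7 edges of H are present in G. Then P[X_H = 1] = p^{7} = (1/2)^{7} = 1/128.
Summing the indicators: E[X] = Σ_H E[X_H] = 262144 · p^{7} = 262144 · 1/128 = 2048.
Numerically: E[X] ≈ 2.05e+03.

E[X] = 262144 · (1/2)^{7} = 2048 ≈ 2.05e+03.


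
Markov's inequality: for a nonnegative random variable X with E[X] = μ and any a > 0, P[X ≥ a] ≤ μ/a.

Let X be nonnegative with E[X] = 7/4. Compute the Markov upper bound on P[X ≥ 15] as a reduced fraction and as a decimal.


μ = E[X] = 7/4, a = 15.
Markov: P[X ≥ 15] ≤ μ/a = (7/4)/15 = 7/60.
Numerically: ≈ 0.116667.
(Since a = 15 > μ = 1.750000, the bound 7/60 is < 1 and informative.)

P[X ≥ 15] ≤ 7/60 ≈ 0.116667.


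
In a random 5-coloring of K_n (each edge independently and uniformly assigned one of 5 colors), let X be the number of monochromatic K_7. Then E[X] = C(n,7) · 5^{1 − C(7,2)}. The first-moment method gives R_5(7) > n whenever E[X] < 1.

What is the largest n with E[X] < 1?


We need C(n, 7) · 5^{1 − 21} < 1, i.e. C(n, 7) < 5^{21 − 1} = 95367431640625.
Check values of n near the boundary:
  n = 336: C(336, 7) = 90079147136880; 90079147136880 < 95367431640625? YES
  n = 337: C(337, 7) = 91989916924632; 91989916924632 < 95367431640625? YES
  n = 338: C(338, 7) = 93935323022736; 93935323022736 < 95367431640625? YES
  n = 339: C(339, 7) = 95915887062372; 95915887062372 < 95367431640625? NO
  n = 340: C(340, 7) = 97932136940560; 97932136940560 < 95367431640625? NO
The largest n with C(n, 7) < 95367431640625 is n = 338 (where E[X] = 93935323022736/95367431640625 ≈ 0.9850). Hence R_5(7) > 338, i.e. R_5(7) ≥ 339.

Largest n = 338; hence R_5(7) > 338.


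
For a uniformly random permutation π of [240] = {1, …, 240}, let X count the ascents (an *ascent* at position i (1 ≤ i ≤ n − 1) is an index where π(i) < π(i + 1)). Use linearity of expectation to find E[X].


Write X = Σ X_I over i = 1, …, 239, with X_I the indicator of one ascent.
There are 239 indicators.
For each fixed i, the pair (π(i), π(i+1)) is a uniformly random ordered pair of distinct values from {1, …, 240}; by symmetry P[π(i) < π(i+1)] = 1/2.
By linearity: E[X] = 239 · (1/2) = (240 − 1) · (1/2) = 239/2 ≈ 119.500.

E[X] = 239/2 = 119.500.


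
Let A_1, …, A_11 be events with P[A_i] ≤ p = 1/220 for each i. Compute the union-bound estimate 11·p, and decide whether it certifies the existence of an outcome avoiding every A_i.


Union bound: P[∪_{i=1}^{11} A_i] ≤ Σ_i P[A_i] ≤ 11·p = 11·(1/220) = 1/20.
Numerically: 1/20 ≈ 0.050.
Is 1/20 < 1? YES.
Since P[∪ A_i] ≤ 1/20 < 1, the complement has P[∩ A_i^c] ≥ 1 − 1/20 = 19/20 > 0, so some outcome avoids every A_i.

11·p = 1/20 ≈ 0.050; existence CERTIFIED by the union bound.


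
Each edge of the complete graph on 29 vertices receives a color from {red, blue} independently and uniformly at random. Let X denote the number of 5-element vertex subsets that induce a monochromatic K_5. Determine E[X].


Let X = Σ_S X_S over the C(29, 5) = 118755 subsets S of size 5, where X_S = 1 if the K_5 on S is monochromatic.
For a fixed S, the K_5 on S has C(5, 2) = 10 edges. P[all 10 edges red] = (1/2)^10, and likewise for blue, so P[monochromatic] = 2·(1/2)^10 = 2^{1 − 10} = 1/512.
By linearity of expectation: E[X] = C(29, 5) · 2^{1 − 10} = 118755 · 1/512 = 118755/512.
Numerically: E[X] ≈ 231.943359.

E[X] = C(29,5)·2^(1−C(5,2)) = 118755/512 ≈ 231.943359.


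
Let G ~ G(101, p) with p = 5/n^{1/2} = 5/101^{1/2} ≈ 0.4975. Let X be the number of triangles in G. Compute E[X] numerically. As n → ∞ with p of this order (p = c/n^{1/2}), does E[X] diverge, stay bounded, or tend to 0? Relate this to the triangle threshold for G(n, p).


Number of potential triangles: C(101, 3) = 166650.
Each occurs with probability p³ ≈ (0.4975)³ ≈ 1.231482e-01.
By linearity: E[X] = C(101, 3)·p³ ≈ 166650 · 1.231482e-01 ≈ 20522.6420.
Since α = 1/2 < 1, p = c/n^{1/2} ≫ 1/n is above the triangle threshold p ~ 1/n. Asymptotically E[X] ~ (c³/6)·n^{3(1−α)} = (5³/6)·n^{1.5} → ∞; triangles are abundant w.h.p.

E[X] ≈ 20522.6420; in regime p = Θ(1/n^{1/2}) E[X] diverges (above the triangle threshold p ~ 1/n).


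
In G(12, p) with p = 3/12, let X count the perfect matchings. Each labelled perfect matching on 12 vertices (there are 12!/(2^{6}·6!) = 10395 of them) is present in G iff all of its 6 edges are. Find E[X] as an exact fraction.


K_12 has 12!/(2^{6}·6!) = 10395 labelled perfect matchings.
For each such perfect matching H, let X_H = 1 if all 6 edges of H are present in G. Then P[X_H = 1] = p^{6} = (1/4)^{6} = 1/4096.
By linearity of expectation: E[X] = Σ_H E[X_H] = 10395 · p^{6} = 10395 · 1/4096 = 10395/4096.
Numerically: E[X] ≈ 2.53784.

E[X] = 10395 · (1/4)^{6} = 10395/4096 ≈ 2.53784.


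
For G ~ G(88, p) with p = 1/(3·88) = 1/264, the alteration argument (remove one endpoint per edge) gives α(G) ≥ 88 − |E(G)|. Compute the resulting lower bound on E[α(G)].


E[|E(G)|] = C(88, 2)·p = 3828 · (1/264) = 29/2.
E[α(G)] ≥ n − E[|E(G)|] = 88 − 29/2 = 147/2.
Numerically: ≈ 73.500000.
(This is only a lower bound; the true E[α(G)] may be larger.)

E[α(G)] ≥ 147/2 ≈ 73.500000.


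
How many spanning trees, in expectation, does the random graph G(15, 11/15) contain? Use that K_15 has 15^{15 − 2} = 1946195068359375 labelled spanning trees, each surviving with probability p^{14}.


K_15 has 15^{15 − 2} = 1946195068359375 labelled spanning trees.
For each such spanning tree H, let X_H = 1 if all 14 edges of H are present in G. Then P[X_H = 1] = p^{14} = (11/15)^{14} = 379749833583241/29192926025390625.
By linearity: E[X] = Σ_H E[X_H] = 1946195068359375 · p^{14} = 1946195068359375 · 379749833583241/29192926025390625 = 379749833583241/15.
Numerically: E[X] ≈ 2.5317e+13.

E[X] = 1946195068359375 · (11/15)^{14} = 379749833583241/15 ≈ 2.5317e+13.


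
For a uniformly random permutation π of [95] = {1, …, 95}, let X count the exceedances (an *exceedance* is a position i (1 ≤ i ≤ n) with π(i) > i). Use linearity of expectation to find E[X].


Write X = Σ_{i=1}^{95} X_i, where X_i = 1_{π(i) > i}.
For each fixed i, π(i) is uniform over {1, …, 95} (marginal of a uniform permutation), so P[π(i) > i] = (n − i)/n. Summing: Σ_{i=1}^{95} (n − i)/n = (0 + 1 + … + 94)/95 = 95(95 − 1)/(2·95) = (95 − 1)/2.
Hence E[X] = Σ_{i=1}^{95} (95 − i)/95 = 47 ≈ 47.000.

E[X] = 47 = 47.000.


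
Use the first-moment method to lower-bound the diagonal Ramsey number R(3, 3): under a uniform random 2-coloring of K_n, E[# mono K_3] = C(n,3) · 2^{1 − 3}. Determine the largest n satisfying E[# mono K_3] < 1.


We need C(n, 3) · 2^{1 − 3} < 1, i.e. C(n, 3) < 2^{3 − 1} = 4.
Check values of n near the boundary:
  n = 3: C(3, 3) = 1; 1 < 4? YES
  n = 4: C(4, 3) = 4; 4 < 4? NO
  n = 5: C(5, 3) = 10; 10 < 4? NO
  n = 6: C(6, 3) = 20; 20 < 4? NO
The largest n with C(n, 3) < 4 is n = 3 (where E[X] = 1/4 ≈ 0.250000). Hence R(3, 3) > 3, i.e. R(3, 3) ≥ 4.

Largest n = 3; hence R(3, 3) > 3.


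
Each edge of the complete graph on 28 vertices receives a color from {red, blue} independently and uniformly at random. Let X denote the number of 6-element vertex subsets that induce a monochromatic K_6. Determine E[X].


Let X = Σ_S X_S over the C(28, 6) = 376740 subsets S of size 6, where X_S = 1 if the K_6 on S is monochromatic.
For a fixed S, the K_6 on S has C(6, 2) = 15 edges. P[all 15 edges red] = (1/2)^15, and likewise for blue, so P[monochromatic] = 2·(1/2)^15 = 2^{1 − 15} = 1/16384.
By linearity: E[X] = C(28, 6) · 2^{1 − 15} = 376740 · 1/16384 = 94185/4096.
Numerically: E[X] ≈ 22.99438.

E[X] = C(28,6)·2^(1−C(6,2)) = 94185/4096 ≈ 22.99438.


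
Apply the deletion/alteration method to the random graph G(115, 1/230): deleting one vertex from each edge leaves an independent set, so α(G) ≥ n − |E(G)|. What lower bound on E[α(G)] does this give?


E[|E(G)|] = C(115, 2)·p = 6555 · (1/230) = 57/2.
E[α(G)] ≥ n − E[|E(G)|] = 115 − 57/2 = 173/2.
Numerically: ≈ 86.500.
(This is only a lower bound; the true E[α(G)] may be larger.)

E[α(G)] ≥ 173/2 ≈ 86.500.


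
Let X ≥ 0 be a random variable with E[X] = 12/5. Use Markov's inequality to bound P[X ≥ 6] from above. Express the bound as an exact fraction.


μ = E[X] = 12/5, a = 6.
Markov: P[X ≥ 6] ≤ μ/a = (12/5)/6 = 2/5.
Numerically: ≈ 0.4000.
(Since a = 6 > μ = 2.4000, the bound 2/5 is < 1 and informative.)

P[X ≥ 6] ≤ 2/5 ≈ 0.4000.


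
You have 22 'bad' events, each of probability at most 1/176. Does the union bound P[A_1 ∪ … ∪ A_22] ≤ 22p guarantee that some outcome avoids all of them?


Union bound: P[∪_{i=1}^{22} A_i] ≤ Σ_i P[A_i] ≤ 22·p = 22·(1/176) = 1/8.
Numerically: 1/8 ≈ 0.125.
Is 1/8 < 1? YES.
Since P[∪ A_i] ≤ 1/8 < 1, the complement has P[∩ A_i^c] ≥ 1 − 1/8 = 7/8 > 0, so some outcome avoids every A_i.

22·p = 1/8 ≈ 0.125; existence CERTIFIED by the union bound.


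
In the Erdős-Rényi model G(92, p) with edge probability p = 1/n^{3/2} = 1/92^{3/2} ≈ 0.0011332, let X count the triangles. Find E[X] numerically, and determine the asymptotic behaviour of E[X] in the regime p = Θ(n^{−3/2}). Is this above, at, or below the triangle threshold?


Number of potential triangles: C(92, 3) = 125580.
Each occurs with probability p³ ≈ (0.0011332)³ ≈ 1.4553075e-09.
By linearity: E[X] = C(92, 3)·p³ ≈ 125580 · 1.4553075e-09 ≈ 0.00018.
Since α = 3/2 > 1, p = c/n^{3/2} = o(1/n) is below the triangle threshold p ~ 1/n. Asymptotically E[X] ~ (c³/6)·n^{3(1−α)} = (1³/6)·n^{-1.5} → 0, so by Markov's inequality G has no triangles w.h.p.

E[X] ≈ 0.00018; in regime p = Θ(1/n^{3/2}) E[X] tends to 0 (below the triangle threshold p ~ 1/n).


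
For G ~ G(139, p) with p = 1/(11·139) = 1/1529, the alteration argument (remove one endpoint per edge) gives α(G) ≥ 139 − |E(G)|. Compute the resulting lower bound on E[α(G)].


E[|E(G)|] = C(139, 2)·p = 9591 · (1/1529) = 69/11.
E[α(G)] ≥ n − E[|E(G)|] = 139 − 69/11 = 1460/11.
Numerically: ≈ 132.72727.
(This is only a lower bound; the true E[α(G)] may be larger.)

E[α(G)] ≥ 1460/11 ≈ 132.72727.


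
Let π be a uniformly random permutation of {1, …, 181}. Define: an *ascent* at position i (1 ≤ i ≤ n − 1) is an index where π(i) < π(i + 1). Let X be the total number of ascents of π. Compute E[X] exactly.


Write X = Σ X_I over i = 1, …, 180, with X_I the indicator of one ascent.
There are 180 indicators.
For each fixed i, the pair (π(i), π(i+1)) is a uniformly random ordered pair of distinct values from {1, …, 181}; by symmetry P[π(i) < π(i+1)] = 1/2.
By linearity: E[X] = 180 · (1/2) = (181 − 1) · (1/2) = 90 ≈ 90.00000.

E[X] = 90 = 90.00000.


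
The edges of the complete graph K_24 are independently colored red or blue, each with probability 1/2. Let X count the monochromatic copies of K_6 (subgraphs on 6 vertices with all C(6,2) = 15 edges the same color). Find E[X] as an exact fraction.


Let X = Σ_S X_S over the C(24, 6) = 134596 subsets S of size 6, where X_S = 1 if the K_6 on S is monochromatic.
For a fixed S, the K_6 on S has C(6, 2) = 15 edges. P[all 15 edges red] = (1/2)^15, and likewise for blue, so P[monochromatic] = 2·(1/2)^15 = 2^{1 − 15} = 1/16384.
By linearity: E[X] = C(24, 6) · 2^{1 − 15} = 134596 · 1/16384 = 33649/4096.
Numerically: E[X] ≈ 8.215088.

E[X] = C(24,6)·2^(1−C(6,2)) = 33649/4096 ≈ 8.215088.


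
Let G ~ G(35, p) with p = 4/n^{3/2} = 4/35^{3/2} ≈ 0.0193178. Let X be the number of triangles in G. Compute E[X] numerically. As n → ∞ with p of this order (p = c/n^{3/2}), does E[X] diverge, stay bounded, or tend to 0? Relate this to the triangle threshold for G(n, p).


Number of potential triangles: C(35, 3) = 6545.
Each occurs with probability p³ ≈ (0.0193178)³ ≈ 7.20897923e-06.
By linearity: E[X] = C(35, 3)·p³ ≈ 6545 · 7.20897923e-06 ≈ 0.047183.
Since α = 3/2 > 1, p = c/n^{3/2} = o(1/n) is below the triangle threshold p ~ 1/n. Asymptotically E[X] ~ (c³/6)·n^{3(1−α)} = (4³/6)·n^{-1.5} → 0, so by Markov's inequality G has no triangles w.h.p.

E[X] ≈ 0.047183; in regime p = Θ(1/n^{3/2}) E[X] tends to 0 (below the triangle threshold p ~ 1/n).


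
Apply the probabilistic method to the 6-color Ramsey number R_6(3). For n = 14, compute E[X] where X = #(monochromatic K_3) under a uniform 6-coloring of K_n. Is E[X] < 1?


E[X] = C(14, 3) · 6^{1 − 3} = 364 · 6^{−2} = 364/36.
As a reduced fraction: E[X] = 91/9 ≈ 10.1111111.
Is E[X] < 1? NO.
Since E[X] ≥ 1, the first-moment bound is inconclusive at n = 14; it does NOT by itself certify R_6(3) > 14.

E[X] = 91/9 ≈ 10.1111111; E[X] ≥ 1; first-moment method inconclusive here.


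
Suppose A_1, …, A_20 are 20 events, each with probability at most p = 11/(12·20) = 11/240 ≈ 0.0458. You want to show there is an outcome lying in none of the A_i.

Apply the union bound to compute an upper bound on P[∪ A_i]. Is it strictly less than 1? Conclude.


Union bound: P[∪_{i=1}^{20} A_i] ≤ Σ_i P[A_i] ≤ 20·p = 20·(11/240) = 11/12.
Numerically: 11/12 ≈ 0.9167.
Is 11/12 < 1? YES.
Since P[∪ A_i] ≤ 11/12 < 1, the complement has P[∩ A_i^c] ≥ 1 − 11/12 = 1/12 > 0, so some outcome avoids every A_i.

20·p = 11/12 ≈ 0.9167; existence CERTIFIED by the union bound.


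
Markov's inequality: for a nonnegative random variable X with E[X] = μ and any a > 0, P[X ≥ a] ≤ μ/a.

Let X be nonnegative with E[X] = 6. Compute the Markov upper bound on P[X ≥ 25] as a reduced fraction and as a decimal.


μ = E[X] = 6, a = 25.
Markov: P[X ≥ 25] ≤ μ/a = (6)/25 = 6/25.
Numerically: ≈ 0.240.
(Since a = 25 > μ = 6.000, the bound 6/25 is < 1 and informative.)

P[X ≥ 25] ≤ 6/25 ≈ 0.240.


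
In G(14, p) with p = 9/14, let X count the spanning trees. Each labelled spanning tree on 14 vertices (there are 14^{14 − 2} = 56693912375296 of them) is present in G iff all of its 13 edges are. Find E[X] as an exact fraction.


K_14 has 14^{14 − 2} = 56693912375296 labelled spanning trees.
For each such spanning tree H, let X_H = 1 if all 13 edges of H are present in G. Then P[X_H = 1] = p^{13} = (9/14)^{13} = 2541865828329/793714773254144.
Summing the indicators: E[X] = Σ_H E[X_H] = 56693912375296 · p^{13} = 56693912375296 · 2541865828329/793714773254144 = 2541865828329/14.
Numerically: E[X] ≈ 1.816e+11.

E[X] = 56693912375296 · (9/14)^{13} = 2541865828329/14 ≈ 1.816e+11.


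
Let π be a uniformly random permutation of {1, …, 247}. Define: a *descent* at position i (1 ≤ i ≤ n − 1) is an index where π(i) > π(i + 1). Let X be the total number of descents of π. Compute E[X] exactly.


Write X = Σ X_I over i = 1, …, 246, with X_I the indicator of one descent.
There are 246 indicators.
For each fixed i, the pair (π(i), π(i+1)) is a uniformly random ordered pair of distinct values from {1, …, 247}; by symmetry P[π(i) > π(i+1)] = 1/2.
By linearity: E[X] = 246 · (1/2) = (247 − 1) · (1/2) = 123 ≈ 123.000.

E[X] = 123 = 123.000.


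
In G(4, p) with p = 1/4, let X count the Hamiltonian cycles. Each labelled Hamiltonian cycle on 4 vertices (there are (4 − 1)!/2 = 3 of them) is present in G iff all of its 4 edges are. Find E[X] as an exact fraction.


K_4 has (4 − 1)!/2 = 3 labelled Hamiltonian cycles.
For each such Hamiltonian cycle H, let X_H = 1 if all 4 edges of H are present in G. Then P[X_H = 1] = p^{4} = (1/4)^{4} = 1/256.
By linearity of expectation: E[X] = Σ_H E[X_H] = 3 · p^{4} = 3 · 1/256 = 3/256.
Numerically: E[X] ≈ 0.0117188.

E[X] = 3 · (1/4)^{4} = 3/256 ≈ 0.0117188.


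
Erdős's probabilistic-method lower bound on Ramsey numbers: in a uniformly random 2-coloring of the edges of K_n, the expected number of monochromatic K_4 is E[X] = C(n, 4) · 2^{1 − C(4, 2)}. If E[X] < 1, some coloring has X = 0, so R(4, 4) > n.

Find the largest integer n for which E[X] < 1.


We need C(n, 4) · 2^{1 − 6} < 1, i.e. C(n, 4) < 2^{6 − 1} = 32.
Check values of n near the boundary:
  n = 4: C(4, 4) = 1; 1 < 32? YES
  n = 5: C(5, 4) = 5; 5 < 32? YES
  n = 6: C(6, 4) = 15; 15 < 32? YES
  n = 7: C(7, 4) = 35; 35 < 32? NO
The largest n with C(n, 4) < 32 is n = 6 (where E[X] = 15/32 ≈ 0.4688). Hence R(4, 4) > 6, i.e. R(4, 4) ≥ 7.

Largest n = 6; hence R(4, 4) > 6.


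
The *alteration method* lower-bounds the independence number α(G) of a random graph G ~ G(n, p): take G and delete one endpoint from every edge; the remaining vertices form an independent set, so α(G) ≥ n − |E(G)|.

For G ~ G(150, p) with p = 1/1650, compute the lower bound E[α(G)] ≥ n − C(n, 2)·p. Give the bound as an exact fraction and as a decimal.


E[|E(G)|] = C(150, 2)·p = 11175 · (1/1650) = 149/22.
E[α(G)] ≥ n − E[|E(G)|] = 150 − 149/22 = 3151/22.
Numerically: ≈ 143.227273.
(This is only a lower bound; the true E[α(G)] may be larger.)

E[α(G)] ≥ 3151/22 ≈ 143.227273.


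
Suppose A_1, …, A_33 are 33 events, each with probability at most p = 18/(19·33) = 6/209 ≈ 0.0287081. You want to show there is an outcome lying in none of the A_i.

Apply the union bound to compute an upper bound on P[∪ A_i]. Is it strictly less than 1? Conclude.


Union bound: P[∪_{i=1}^{33} A_i] ≤ Σ_i P[A_i] ≤ 33·p = 33·(6/209) = 18/19.
Numerically: 18/19 ≈ 0.9473684.
Is 18/19 < 1? YES.
Since P[∪ A_i] ≤ 18/19 < 1, the complement has P[∩ A_i^c] ≥ 1 − 18/19 = 1/19 > 0, so some outcome avoids every A_i.

33·p = 18/19 ≈ 0.9473684; existence CERTIFIED by the union bound.


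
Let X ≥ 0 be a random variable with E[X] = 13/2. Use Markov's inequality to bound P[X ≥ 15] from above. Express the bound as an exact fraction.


μ = E[X] = 13/2, a = 15.
Markov: P[X ≥ 15] ≤ μ/a = (13/2)/15 = 13/30.
Numerically: ≈ 0.43333.
(Since a = 15 > μ = 6.50000, the bound 13/30 is < 1 and informative.)

P[X ≥ 15] ≤ 13/30 ≈ 0.43333.


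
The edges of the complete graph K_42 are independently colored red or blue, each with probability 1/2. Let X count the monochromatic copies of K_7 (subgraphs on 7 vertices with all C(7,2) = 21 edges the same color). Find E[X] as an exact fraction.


Let X = Σ_S X_S over the C(42, 7) = 26978328 subsets S of size 7, where X_S = 1 if the K_7 on S is monochromatic.
For a fixed S, the K_7 on S has C(7, 2) = 21 edges. P[all 21 edges red] = (1/2)^21, and likewise for blue, so P[monochromatic] = 2·(1/2)^21 = 2^{1 − 21} = 1/1048576.
By linearity: E[X] = C(42, 7) · 2^{1 − 21} = 26978328 · 1/1048576 = 3372291/131072.
Numerically: E[X] ≈ 25.72854.

E[X] = C(42,7)·2^(1−C(7,2)) = 3372291/131072 ≈ 25.72854.


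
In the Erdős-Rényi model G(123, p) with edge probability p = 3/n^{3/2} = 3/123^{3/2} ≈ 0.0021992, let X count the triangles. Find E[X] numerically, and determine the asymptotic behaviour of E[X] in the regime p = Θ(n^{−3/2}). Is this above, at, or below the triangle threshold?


Number of potential triangles: C(123, 3) = 302621.
Each occurs with probability p³ ≈ (0.0021992)³ ≈ 1.0636305e-08.
By linearity: E[X] = C(123, 3)·p³ ≈ 302621 · 1.0636305e-08 ≈ 0.00322.
Since α = 3/2 > 1, p = c/n^{3/2} = o(1/n) is below the triangle threshold p ~ 1/n. Asymptotically E[X] ~ (c³/6)·n^{3(1−α)} = (3³/6)·n^{-1.5} → 0, so by Markov's inequality G has no triangles w.h.p.

E[X] ≈ 0.00322; in regime p = Θ(1/n^{3/2}) E[X] tends to 0 (below the triangle threshold p ~ 1/n).


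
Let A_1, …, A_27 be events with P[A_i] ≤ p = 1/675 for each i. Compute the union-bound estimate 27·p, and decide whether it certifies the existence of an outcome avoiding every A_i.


Union bound: P[∪_{i=1}^{27} A_i] ≤ Σ_i P[A_i] ≤ 27·p = 27·(1/675) = 1/25.
Numerically: 1/25 ≈ 0.04000.
Is 1/25 < 1? YES.
Since P[∪ A_i] ≤ 1/25 < 1, the complement has P[∩ A_i^c] ≥ 1 − 1/25 = 24/25 > 0, so some outcome avoids every A_i.

27·p = 1/25 ≈ 0.04000; existence CERTIFIED by the union bound.


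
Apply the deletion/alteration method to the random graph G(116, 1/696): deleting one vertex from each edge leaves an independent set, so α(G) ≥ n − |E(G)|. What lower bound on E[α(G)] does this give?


E[|E(G)|] = C(116, 2)·p = 6670 · (1/696) = 115/12.
E[α(G)] ≥ n − E[|E(G)|] = 116 − 115/12 = 1277/12.
Numerically: ≈ 106.4167.
(This is only a lower bound; the true E[α(G)] may be larger.)

E[α(G)] ≥ 1277/12 ≈ 106.4167.


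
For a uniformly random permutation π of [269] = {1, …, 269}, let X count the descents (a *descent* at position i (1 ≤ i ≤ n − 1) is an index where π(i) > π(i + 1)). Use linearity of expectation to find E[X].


Write X = Σ X_I over i = 1, …, 268, with X_I the indicator of one descent.
There are 268 indicators.
For each fixed i, the pair (π(i), π(i+1)) is a uniformly random ordered pair of distinct values from {1, …, 269}; by symmetry P[π(i) > π(i+1)] = 1/2.
By linearity: E[X] = 268 · (1/2) = (269 − 1) · (1/2) = 134 ≈ 134.00000.

E[X] = 134 = 134.00000.


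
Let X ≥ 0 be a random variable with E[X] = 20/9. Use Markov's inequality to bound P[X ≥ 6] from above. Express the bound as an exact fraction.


μ = E[X] = 20/9, a = 6.
Markov: P[X ≥ 6] ≤ μ/a = (20/9)/6 = 10/27.
Numerically: ≈ 0.3704.
(Since a = 6 > μ = 2.2222, the bound 10/27 is < 1 and informative.)

P[X ≥ 6] ≤ 10/27 ≈ 0.3704.


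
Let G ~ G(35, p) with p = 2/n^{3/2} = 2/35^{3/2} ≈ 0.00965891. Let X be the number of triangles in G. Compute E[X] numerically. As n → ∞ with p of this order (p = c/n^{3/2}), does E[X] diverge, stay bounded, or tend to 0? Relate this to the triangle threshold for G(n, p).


Number of potential triangles: C(35, 3) = 6545.
Each occurs with probability p³ ≈ (0.00965891)³ ≈ 9.01122404e-07.
By linearity: E[X] = C(35, 3)·p³ ≈ 6545 · 9.01122404e-07 ≈ 0.005898.
Since α = 3/2 > 1, p = c/n^{3/2} = o(1/n) is below the triangle threshold p ~ 1/n. Asymptotically E[X] ~ (c³/6)·n^{3(1−α)} = (2³/6)·n^{-1.5} → 0, so by Markov's inequality G has no triangles w.h.p.

E[X] ≈ 0.005898; in regime p = Θ(1/n^{3/2}) E[X] tends to 0 (below the triangle threshold p ~ 1/n).


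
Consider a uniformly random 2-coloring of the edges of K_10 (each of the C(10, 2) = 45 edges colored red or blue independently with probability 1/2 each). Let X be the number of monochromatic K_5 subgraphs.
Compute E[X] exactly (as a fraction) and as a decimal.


Let X = Σ_S X_S over the C(10, 5) = 252 subsets S of size 5, where X_S = 1 if the K_5 on S is monochromatic.
For a fixed S, the K_5 on S has C(5, 2) = 10 edges. P[all 10 edges red] = (1/2)^10, and likewise for blue, so P[monochromatic] = 2·(1/2)^10 = 2^{1 − 10} = 1/512.
Summing: E[X] = C(10, 5) · 2^{1 − 10} = 252 · 1/512 = 63/128.
Numerically: E[X] ≈ 0.49219.

E[X] = C(10,5)·2^(1−C(5,2)) = 63/128 ≈ 0.49219.


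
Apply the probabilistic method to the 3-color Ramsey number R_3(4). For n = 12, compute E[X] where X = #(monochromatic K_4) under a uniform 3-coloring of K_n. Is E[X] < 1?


E[X] = C(12, 4) · 3^{1 − 6} = 495 · 3^{−5} = 495/243.
As a reduced fraction: E[X] = 55/27 ≈ 2.0370370.
Is E[X] < 1? NO.
Since E[X] ≥ 1, the first-moment bound is inconclusive at n = 12; it does NOT by itself certify R_3(4) > 12.

E[X] = 55/27 ≈ 2.0370370; E[X] ≥ 1; first-moment method inconclusive here.


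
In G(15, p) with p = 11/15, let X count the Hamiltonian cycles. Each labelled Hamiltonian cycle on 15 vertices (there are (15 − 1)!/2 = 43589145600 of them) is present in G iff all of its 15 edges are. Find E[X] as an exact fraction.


K_15 has (15 − 1)!/2 = 43589145600 labelled Hamiltonian cycles.
For each such Hamiltonian cycle H, let X_H = 1 if all 15 edges of H are present in G. Then P[X_H = 1] = p^{15} = (11/15)^{15} = 4177248169415651/437893890380859375.
Summing the indicators: E[X] = Σ_H E[X_H] = 43589145600 · p^{15} = 43589145600 · 4177248169415651/437893890380859375 = 29972457393249757754368/72081298828125.
Numerically: E[X] ≈ 4.16e+08.

E[X] = 43589145600 · (11/15)^{15} = 29972457393249757754368/72081298828125 ≈ 4.16e+08.


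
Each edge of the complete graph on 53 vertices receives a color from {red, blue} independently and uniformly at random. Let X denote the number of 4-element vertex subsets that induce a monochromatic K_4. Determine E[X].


Let X = Σ_S X_S over the C(53, 4) = 292825 subsets S of size 4, where X_S = 1 if the K_4 on S is monochromatic.
For a fixed S, the K_4 on S has C(4, 2) = 6 edges. P[all 6 edges red] = (1/2)^6, and likewise for blue, so P[monochromatic] = 2·(1/2)^6 = 2^{1 − 6} = 1/32.
By linearity: E[X] = C(53, 4) · 2^{1 − 6} = 292825 · 1/32 = 292825/32.
Numerically: E[X] ≈ 9150.78125.

E[X] = C(53,4)·2^(1−C(4,2)) = 292825/32 ≈ 9150.78125.


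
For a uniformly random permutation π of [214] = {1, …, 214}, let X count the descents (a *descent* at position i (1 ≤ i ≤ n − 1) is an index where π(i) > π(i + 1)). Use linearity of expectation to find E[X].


Write X = Σ X_I over i = 1, …, 213, with X_I the indicator of one descent.
There are 213 indicators.
For each fixed i, the pair (π(i), π(i+1)) is a uniformly random ordered pair of distinct values from {1, …, 214}; by symmetry P[π(i) > π(i+1)] = 1/2.
By linearity: E[X] = 213 · (1/2) = (214 − 1) · (1/2) = 213/2 ≈ 106.500.

E[X] = 213/2 = 106.500.


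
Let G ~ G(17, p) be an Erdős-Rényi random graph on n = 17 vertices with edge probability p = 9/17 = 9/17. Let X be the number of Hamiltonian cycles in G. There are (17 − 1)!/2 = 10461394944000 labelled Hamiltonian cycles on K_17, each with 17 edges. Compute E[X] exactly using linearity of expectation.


K_17 has (17 − 1)!/2 = 10461394944000 labelled Hamiltonian cycles.
For each such Hamiltonian cycle H, let X_H = 1 if all 17 edges of H are present in G. Then P[X_H = 1] = p^{17} = (9/17)^{17} = 16677181699666569/827240261886336764177.
By linearity of expectation: E[X] = Σ_H E[X_H] = 10461394944000 · p^{17} = 10461394944000 · 16677181699666569/827240261886336764177 = 174466584313061171422427136000/827240261886336764177.
Numerically: E[X] ≈ 2.109e+08.

E[X] = 10461394944000 · (9/17)^{17} = 174466584313061171422427136000/827240261886336764177 ≈ 2.109e+08.


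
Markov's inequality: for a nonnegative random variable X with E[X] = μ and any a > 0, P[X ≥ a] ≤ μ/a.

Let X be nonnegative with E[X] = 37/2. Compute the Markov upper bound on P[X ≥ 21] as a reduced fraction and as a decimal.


μ = E[X] = 37/2, a = 21.
Markov: P[X ≥ 21] ≤ μ/a = (37/2)/21 = 37/42.
Numerically: ≈ 0.88095.
(Since a = 21 > μ = 18.50000, the bound 37/42 is < 1 and informative.)

P[X ≥ 21] ≤ 37/42 ≈ 0.88095.


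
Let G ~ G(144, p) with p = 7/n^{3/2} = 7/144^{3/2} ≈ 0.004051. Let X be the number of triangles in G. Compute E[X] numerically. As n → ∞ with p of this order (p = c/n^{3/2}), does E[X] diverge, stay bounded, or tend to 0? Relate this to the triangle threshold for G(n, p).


Number of potential triangles: C(144, 3) = 487344.
Each occurs with probability p³ ≈ (0.004051)³ ≈ 6.647570e-08.
By linearity: E[X] = C(144, 3)·p³ ≈ 487344 · 6.647570e-08 ≈ 0.0324.
Since α = 3/2 > 1, p = c/n^{3/2} = o(1/n) is below the triangle threshold p ~ 1/n. Asymptotically E[X] ~ (c³/6)·n^{3(1−α)} = (7³/6)·n^{-1.5} → 0, so by Markov's inequality G has no triangles w.h.p.

E[X] ≈ 0.0324; in regime p = Θ(1/n^{3/2}) E[X] tends to 0 (below the triangle threshold p ~ 1/n).


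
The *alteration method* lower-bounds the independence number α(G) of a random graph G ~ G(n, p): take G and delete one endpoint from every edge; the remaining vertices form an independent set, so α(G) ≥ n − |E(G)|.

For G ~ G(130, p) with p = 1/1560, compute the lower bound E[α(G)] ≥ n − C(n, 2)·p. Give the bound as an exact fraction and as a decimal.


E[|E(G)|] = C(130, 2)·p = 8385 · (1/1560) = 43/8.
E[α(G)] ≥ n − E[|E(G)|] = 130 − 43/8 = 997/8.
Numerically: ≈ 124.6250.
(This is only a lower bound; the true E[α(G)] may be larger.)

E[α(G)] ≥ 997/8 ≈ 124.6250.


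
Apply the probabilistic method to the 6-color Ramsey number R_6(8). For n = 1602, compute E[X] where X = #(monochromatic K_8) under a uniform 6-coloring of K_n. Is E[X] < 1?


E[X] = C(1602, 8) · 6^{1 − 28} = 1057248389245018627800 · 6^{−27} = 1057248389245018627800/1023490369077469249536.
As a reduced fraction: E[X] = 14684005406180814275/14215144014964850688 ≈ 1.03298.
Is E[X] < 1? NO.
Since E[X] ≥ 1, the first-moment bound is inconclusive at n = 1602; it does NOT by itself certify R_6(8) > 1602.

E[X] = 14684005406180814275/14215144014964850688 ≈ 1.03298; E[X] ≥ 1; first-moment method inconclusive here.


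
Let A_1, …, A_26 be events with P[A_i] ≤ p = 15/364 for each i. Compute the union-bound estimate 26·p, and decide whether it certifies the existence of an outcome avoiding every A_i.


Union bound: P[∪_{i=1}^{26} A_i] ≤ Σ_i P[A_i] ≤ 26·p = 26·(15/364) = 15/14.
Numerically: 15/14 ≈ 1.0714286.
Is 15/14 < 1? NO.
Since the bound 15/14 is ≥ 1, the union bound is uninformative here; it does NOT by itself certify existence.

26·p = 15/14 ≈ 1.0714286; existence NOT certified by the union bound.
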